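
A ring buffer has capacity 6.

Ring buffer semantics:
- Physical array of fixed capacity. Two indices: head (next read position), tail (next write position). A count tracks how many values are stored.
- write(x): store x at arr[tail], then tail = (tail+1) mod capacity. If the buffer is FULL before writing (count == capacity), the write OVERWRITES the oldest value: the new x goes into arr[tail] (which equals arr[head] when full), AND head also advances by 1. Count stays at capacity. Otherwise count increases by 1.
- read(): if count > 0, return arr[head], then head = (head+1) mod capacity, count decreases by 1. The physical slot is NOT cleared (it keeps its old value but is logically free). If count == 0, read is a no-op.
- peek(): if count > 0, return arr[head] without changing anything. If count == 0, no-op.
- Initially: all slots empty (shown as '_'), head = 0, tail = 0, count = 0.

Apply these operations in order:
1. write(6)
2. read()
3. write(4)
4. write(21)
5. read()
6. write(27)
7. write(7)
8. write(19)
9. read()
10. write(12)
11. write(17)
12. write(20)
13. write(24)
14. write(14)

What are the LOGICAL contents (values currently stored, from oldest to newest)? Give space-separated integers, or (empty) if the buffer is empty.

Answer: 19 12 17 20 24 14

Derivation:
After op 1 (write(6)): arr=[6 _ _ _ _ _] head=0 tail=1 count=1
After op 2 (read()): arr=[6 _ _ _ _ _] head=1 tail=1 count=0
After op 3 (write(4)): arr=[6 4 _ _ _ _] head=1 tail=2 count=1
After op 4 (write(21)): arr=[6 4 21 _ _ _] head=1 tail=3 count=2
After op 5 (read()): arr=[6 4 21 _ _ _] head=2 tail=3 count=1
After op 6 (write(27)): arr=[6 4 21 27 _ _] head=2 tail=4 count=2
After op 7 (write(7)): arr=[6 4 21 27 7 _] head=2 tail=5 count=3
After op 8 (write(19)): arr=[6 4 21 27 7 19] head=2 tail=0 count=4
After op 9 (read()): arr=[6 4 21 27 7 19] head=3 tail=0 count=3
After op 10 (write(12)): arr=[12 4 21 27 7 19] head=3 tail=1 count=4
After op 11 (write(17)): arr=[12 17 21 27 7 19] head=3 tail=2 count=5
After op 12 (write(20)): arr=[12 17 20 27 7 19] head=3 tail=3 count=6
After op 13 (write(24)): arr=[12 17 20 24 7 19] head=4 tail=4 count=6
After op 14 (write(14)): arr=[12 17 20 24 14 19] head=5 tail=5 count=6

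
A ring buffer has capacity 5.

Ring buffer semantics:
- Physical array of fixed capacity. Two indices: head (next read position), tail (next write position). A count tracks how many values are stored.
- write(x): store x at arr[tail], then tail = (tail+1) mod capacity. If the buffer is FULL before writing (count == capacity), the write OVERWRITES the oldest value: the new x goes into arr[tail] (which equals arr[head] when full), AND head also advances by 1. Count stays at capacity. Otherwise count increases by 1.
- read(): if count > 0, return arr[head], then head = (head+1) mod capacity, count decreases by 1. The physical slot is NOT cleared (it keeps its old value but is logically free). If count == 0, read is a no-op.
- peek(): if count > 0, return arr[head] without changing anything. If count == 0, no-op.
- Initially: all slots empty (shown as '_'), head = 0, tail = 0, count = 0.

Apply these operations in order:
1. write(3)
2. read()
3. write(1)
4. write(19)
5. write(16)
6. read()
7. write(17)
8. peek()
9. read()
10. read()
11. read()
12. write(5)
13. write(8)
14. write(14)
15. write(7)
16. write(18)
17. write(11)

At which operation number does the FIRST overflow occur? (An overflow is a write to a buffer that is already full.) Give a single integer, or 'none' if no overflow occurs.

After op 1 (write(3)): arr=[3 _ _ _ _] head=0 tail=1 count=1
After op 2 (read()): arr=[3 _ _ _ _] head=1 tail=1 count=0
After op 3 (write(1)): arr=[3 1 _ _ _] head=1 tail=2 count=1
After op 4 (write(19)): arr=[3 1 19 _ _] head=1 tail=3 count=2
After op 5 (write(16)): arr=[3 1 19 16 _] head=1 tail=4 count=3
After op 6 (read()): arr=[3 1 19 16 _] head=2 tail=4 count=2
After op 7 (write(17)): arr=[3 1 19 16 17] head=2 tail=0 count=3
After op 8 (peek()): arr=[3 1 19 16 17] head=2 tail=0 count=3
After op 9 (read()): arr=[3 1 19 16 17] head=3 tail=0 count=2
After op 10 (read()): arr=[3 1 19 16 17] head=4 tail=0 count=1
After op 11 (read()): arr=[3 1 19 16 17] head=0 tail=0 count=0
After op 12 (write(5)): arr=[5 1 19 16 17] head=0 tail=1 count=1
After op 13 (write(8)): arr=[5 8 19 16 17] head=0 tail=2 count=2
After op 14 (write(14)): arr=[5 8 14 16 17] head=0 tail=3 count=3
After op 15 (write(7)): arr=[5 8 14 7 17] head=0 tail=4 count=4
After op 16 (write(18)): arr=[5 8 14 7 18] head=0 tail=0 count=5
After op 17 (write(11)): arr=[11 8 14 7 18] head=1 tail=1 count=5

Answer: 17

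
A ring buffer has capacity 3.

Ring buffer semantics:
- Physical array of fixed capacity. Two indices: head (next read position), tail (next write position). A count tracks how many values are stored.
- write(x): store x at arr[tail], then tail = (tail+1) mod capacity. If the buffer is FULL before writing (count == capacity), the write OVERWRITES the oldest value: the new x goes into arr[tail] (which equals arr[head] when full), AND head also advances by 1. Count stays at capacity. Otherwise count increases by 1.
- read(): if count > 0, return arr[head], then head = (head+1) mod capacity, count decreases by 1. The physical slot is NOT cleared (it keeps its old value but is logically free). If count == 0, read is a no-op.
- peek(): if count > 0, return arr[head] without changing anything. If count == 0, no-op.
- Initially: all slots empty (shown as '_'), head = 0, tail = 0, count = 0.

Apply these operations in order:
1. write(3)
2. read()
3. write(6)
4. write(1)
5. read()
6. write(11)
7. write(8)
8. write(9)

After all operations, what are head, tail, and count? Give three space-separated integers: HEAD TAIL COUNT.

After op 1 (write(3)): arr=[3 _ _] head=0 tail=1 count=1
After op 2 (read()): arr=[3 _ _] head=1 tail=1 count=0
After op 3 (write(6)): arr=[3 6 _] head=1 tail=2 count=1
After op 4 (write(1)): arr=[3 6 1] head=1 tail=0 count=2
After op 5 (read()): arr=[3 6 1] head=2 tail=0 count=1
After op 6 (write(11)): arr=[11 6 1] head=2 tail=1 count=2
After op 7 (write(8)): arr=[11 8 1] head=2 tail=2 count=3
After op 8 (write(9)): arr=[11 8 9] head=0 tail=0 count=3

Answer: 0 0 3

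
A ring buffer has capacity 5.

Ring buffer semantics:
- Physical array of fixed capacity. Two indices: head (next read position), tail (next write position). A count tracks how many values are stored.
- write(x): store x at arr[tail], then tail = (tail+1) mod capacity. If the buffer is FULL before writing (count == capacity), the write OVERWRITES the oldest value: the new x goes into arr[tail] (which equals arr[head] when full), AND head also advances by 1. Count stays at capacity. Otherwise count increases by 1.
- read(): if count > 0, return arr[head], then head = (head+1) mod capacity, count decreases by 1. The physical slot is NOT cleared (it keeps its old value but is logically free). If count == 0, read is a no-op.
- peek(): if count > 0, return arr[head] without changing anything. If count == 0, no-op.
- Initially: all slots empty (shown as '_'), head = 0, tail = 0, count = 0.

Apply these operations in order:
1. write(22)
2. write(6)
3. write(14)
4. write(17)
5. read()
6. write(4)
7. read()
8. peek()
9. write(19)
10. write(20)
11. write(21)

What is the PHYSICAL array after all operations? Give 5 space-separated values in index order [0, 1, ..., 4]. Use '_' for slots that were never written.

After op 1 (write(22)): arr=[22 _ _ _ _] head=0 tail=1 count=1
After op 2 (write(6)): arr=[22 6 _ _ _] head=0 tail=2 count=2
After op 3 (write(14)): arr=[22 6 14 _ _] head=0 tail=3 count=3
After op 4 (write(17)): arr=[22 6 14 17 _] head=0 tail=4 count=4
After op 5 (read()): arr=[22 6 14 17 _] head=1 tail=4 count=3
After op 6 (write(4)): arr=[22 6 14 17 4] head=1 tail=0 count=4
After op 7 (read()): arr=[22 6 14 17 4] head=2 tail=0 count=3
After op 8 (peek()): arr=[22 6 14 17 4] head=2 tail=0 count=3
After op 9 (write(19)): arr=[19 6 14 17 4] head=2 tail=1 count=4
After op 10 (write(20)): arr=[19 20 14 17 4] head=2 tail=2 count=5
After op 11 (write(21)): arr=[19 20 21 17 4] head=3 tail=3 count=5

Answer: 19 20 21 17 4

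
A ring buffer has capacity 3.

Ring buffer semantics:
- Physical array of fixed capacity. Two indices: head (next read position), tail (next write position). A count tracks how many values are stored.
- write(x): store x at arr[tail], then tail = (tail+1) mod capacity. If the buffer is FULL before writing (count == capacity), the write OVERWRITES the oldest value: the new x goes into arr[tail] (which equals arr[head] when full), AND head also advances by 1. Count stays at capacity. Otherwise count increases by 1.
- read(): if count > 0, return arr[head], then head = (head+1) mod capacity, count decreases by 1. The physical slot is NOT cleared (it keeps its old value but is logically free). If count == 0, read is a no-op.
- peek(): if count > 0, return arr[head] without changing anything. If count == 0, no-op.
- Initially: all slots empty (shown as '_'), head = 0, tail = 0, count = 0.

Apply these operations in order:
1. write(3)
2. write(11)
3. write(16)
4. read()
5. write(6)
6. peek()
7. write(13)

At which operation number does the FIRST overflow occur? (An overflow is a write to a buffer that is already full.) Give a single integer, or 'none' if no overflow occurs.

Answer: 7

Derivation:
After op 1 (write(3)): arr=[3 _ _] head=0 tail=1 count=1
After op 2 (write(11)): arr=[3 11 _] head=0 tail=2 count=2
After op 3 (write(16)): arr=[3 11 16] head=0 tail=0 count=3
After op 4 (read()): arr=[3 11 16] head=1 tail=0 count=2
After op 5 (write(6)): arr=[6 11 16] head=1 tail=1 count=3
After op 6 (peek()): arr=[6 11 16] head=1 tail=1 count=3
After op 7 (write(13)): arr=[6 13 16] head=2 tail=2 count=3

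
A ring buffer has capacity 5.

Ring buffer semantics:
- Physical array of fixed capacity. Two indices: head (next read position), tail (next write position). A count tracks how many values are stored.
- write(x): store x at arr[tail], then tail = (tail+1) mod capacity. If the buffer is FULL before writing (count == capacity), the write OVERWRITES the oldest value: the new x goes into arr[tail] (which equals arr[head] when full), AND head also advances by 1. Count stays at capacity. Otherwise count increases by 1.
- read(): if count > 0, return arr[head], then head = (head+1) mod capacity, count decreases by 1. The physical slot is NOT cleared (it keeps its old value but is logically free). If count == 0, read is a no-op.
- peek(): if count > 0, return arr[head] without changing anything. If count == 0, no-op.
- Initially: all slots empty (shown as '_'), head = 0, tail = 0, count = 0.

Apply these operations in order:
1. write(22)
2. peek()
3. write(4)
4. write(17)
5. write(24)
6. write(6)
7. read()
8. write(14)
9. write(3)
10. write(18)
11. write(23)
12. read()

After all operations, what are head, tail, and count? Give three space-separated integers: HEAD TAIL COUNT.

Answer: 0 4 4

Derivation:
After op 1 (write(22)): arr=[22 _ _ _ _] head=0 tail=1 count=1
After op 2 (peek()): arr=[22 _ _ _ _] head=0 tail=1 count=1
After op 3 (write(4)): arr=[22 4 _ _ _] head=0 tail=2 count=2
After op 4 (write(17)): arr=[22 4 17 _ _] head=0 tail=3 count=3
After op 5 (write(24)): arr=[22 4 17 24 _] head=0 tail=4 count=4
After op 6 (write(6)): arr=[22 4 17 24 6] head=0 tail=0 count=5
After op 7 (read()): arr=[22 4 17 24 6] head=1 tail=0 count=4
After op 8 (write(14)): arr=[14 4 17 24 6] head=1 tail=1 count=5
After op 9 (write(3)): arr=[14 3 17 24 6] head=2 tail=2 count=5
After op 10 (write(18)): arr=[14 3 18 24 6] head=3 tail=3 count=5
After op 11 (write(23)): arr=[14 3 18 23 6] head=4 tail=4 count=5
After op 12 (read()): arr=[14 3 18 23 6] head=0 tail=4 count=4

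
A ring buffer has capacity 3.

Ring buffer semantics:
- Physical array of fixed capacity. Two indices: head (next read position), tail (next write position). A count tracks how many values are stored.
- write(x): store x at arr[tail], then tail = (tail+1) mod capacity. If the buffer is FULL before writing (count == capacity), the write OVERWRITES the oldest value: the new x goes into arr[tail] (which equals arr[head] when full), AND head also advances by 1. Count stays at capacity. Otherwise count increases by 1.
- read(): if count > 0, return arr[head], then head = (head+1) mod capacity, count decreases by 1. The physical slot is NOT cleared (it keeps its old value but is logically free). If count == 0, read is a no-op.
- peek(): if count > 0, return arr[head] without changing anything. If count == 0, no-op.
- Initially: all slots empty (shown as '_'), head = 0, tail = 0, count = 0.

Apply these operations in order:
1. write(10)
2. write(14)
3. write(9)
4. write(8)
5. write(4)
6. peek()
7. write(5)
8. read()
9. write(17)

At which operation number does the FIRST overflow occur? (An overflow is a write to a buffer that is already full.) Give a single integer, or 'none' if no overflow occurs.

After op 1 (write(10)): arr=[10 _ _] head=0 tail=1 count=1
After op 2 (write(14)): arr=[10 14 _] head=0 tail=2 count=2
After op 3 (write(9)): arr=[10 14 9] head=0 tail=0 count=3
After op 4 (write(8)): arr=[8 14 9] head=1 tail=1 count=3
After op 5 (write(4)): arr=[8 4 9] head=2 tail=2 count=3
After op 6 (peek()): arr=[8 4 9] head=2 tail=2 count=3
After op 7 (write(5)): arr=[8 4 5] head=0 tail=0 count=3
After op 8 (read()): arr=[8 4 5] head=1 tail=0 count=2
After op 9 (write(17)): arr=[17 4 5] head=1 tail=1 count=3

Answer: 4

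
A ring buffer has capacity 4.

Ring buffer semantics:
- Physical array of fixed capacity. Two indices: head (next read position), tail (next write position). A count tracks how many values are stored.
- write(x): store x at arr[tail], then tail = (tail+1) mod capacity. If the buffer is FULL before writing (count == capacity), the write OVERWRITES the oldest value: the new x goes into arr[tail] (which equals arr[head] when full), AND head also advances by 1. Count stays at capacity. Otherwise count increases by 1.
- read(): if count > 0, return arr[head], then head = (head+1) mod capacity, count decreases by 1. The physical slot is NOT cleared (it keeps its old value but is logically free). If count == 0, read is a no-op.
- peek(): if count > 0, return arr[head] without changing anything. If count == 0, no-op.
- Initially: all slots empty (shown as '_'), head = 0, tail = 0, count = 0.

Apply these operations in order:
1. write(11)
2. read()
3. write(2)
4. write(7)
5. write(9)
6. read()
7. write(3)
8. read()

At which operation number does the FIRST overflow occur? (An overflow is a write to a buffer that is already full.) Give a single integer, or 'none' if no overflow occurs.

After op 1 (write(11)): arr=[11 _ _ _] head=0 tail=1 count=1
After op 2 (read()): arr=[11 _ _ _] head=1 tail=1 count=0
After op 3 (write(2)): arr=[11 2 _ _] head=1 tail=2 count=1
After op 4 (write(7)): arr=[11 2 7 _] head=1 tail=3 count=2
After op 5 (write(9)): arr=[11 2 7 9] head=1 tail=0 count=3
After op 6 (read()): arr=[11 2 7 9] head=2 tail=0 count=2
After op 7 (write(3)): arr=[3 2 7 9] head=2 tail=1 count=3
After op 8 (read()): arr=[3 2 7 9] head=3 tail=1 count=2

Answer: none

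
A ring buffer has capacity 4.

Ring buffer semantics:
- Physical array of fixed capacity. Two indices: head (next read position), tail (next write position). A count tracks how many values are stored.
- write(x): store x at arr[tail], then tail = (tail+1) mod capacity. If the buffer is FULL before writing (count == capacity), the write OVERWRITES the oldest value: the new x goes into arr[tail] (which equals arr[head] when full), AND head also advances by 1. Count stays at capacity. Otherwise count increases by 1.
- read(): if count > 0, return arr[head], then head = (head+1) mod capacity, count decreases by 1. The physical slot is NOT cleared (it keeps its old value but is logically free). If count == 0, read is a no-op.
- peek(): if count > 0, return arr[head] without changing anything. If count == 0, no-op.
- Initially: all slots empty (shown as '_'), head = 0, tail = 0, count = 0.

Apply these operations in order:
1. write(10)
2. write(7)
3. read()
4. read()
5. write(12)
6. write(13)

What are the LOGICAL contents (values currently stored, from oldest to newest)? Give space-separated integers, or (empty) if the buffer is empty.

After op 1 (write(10)): arr=[10 _ _ _] head=0 tail=1 count=1
After op 2 (write(7)): arr=[10 7 _ _] head=0 tail=2 count=2
After op 3 (read()): arr=[10 7 _ _] head=1 tail=2 count=1
After op 4 (read()): arr=[10 7 _ _] head=2 tail=2 count=0
After op 5 (write(12)): arr=[10 7 12 _] head=2 tail=3 count=1
After op 6 (write(13)): arr=[10 7 12 13] head=2 tail=0 count=2

Answer: 12 13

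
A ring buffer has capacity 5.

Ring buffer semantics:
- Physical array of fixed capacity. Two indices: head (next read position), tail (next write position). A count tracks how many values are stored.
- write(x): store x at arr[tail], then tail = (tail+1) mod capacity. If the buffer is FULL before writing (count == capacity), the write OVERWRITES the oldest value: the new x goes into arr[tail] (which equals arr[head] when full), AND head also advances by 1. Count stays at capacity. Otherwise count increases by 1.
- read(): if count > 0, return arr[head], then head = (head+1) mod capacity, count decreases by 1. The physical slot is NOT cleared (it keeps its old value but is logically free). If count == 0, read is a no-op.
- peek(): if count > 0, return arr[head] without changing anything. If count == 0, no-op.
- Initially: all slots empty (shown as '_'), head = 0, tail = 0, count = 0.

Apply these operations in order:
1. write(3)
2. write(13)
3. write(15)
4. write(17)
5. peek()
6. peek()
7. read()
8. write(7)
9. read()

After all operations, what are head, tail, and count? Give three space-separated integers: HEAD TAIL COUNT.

Answer: 2 0 3

Derivation:
After op 1 (write(3)): arr=[3 _ _ _ _] head=0 tail=1 count=1
After op 2 (write(13)): arr=[3 13 _ _ _] head=0 tail=2 count=2
After op 3 (write(15)): arr=[3 13 15 _ _] head=0 tail=3 count=3
After op 4 (write(17)): arr=[3 13 15 17 _] head=0 tail=4 count=4
After op 5 (peek()): arr=[3 13 15 17 _] head=0 tail=4 count=4
After op 6 (peek()): arr=[3 13 15 17 _] head=0 tail=4 count=4
After op 7 (read()): arr=[3 13 15 17 _] head=1 tail=4 count=3
After op 8 (write(7)): arr=[3 13 15 17 7] head=1 tail=0 count=4
After op 9 (read()): arr=[3 13 15 17 7] head=2 tail=0 count=3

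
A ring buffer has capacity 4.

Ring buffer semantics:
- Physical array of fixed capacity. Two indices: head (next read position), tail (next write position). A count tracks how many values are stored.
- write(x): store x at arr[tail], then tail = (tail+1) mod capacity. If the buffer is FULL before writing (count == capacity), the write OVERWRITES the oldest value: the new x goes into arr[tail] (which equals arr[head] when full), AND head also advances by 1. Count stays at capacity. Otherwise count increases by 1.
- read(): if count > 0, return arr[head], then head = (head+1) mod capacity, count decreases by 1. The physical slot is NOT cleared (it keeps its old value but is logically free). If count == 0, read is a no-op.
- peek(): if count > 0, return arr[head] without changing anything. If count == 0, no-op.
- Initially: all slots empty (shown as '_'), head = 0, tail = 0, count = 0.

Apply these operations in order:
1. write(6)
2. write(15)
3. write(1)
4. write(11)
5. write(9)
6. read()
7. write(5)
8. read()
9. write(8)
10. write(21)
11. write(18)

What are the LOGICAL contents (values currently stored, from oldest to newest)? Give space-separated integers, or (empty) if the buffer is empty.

After op 1 (write(6)): arr=[6 _ _ _] head=0 tail=1 count=1
After op 2 (write(15)): arr=[6 15 _ _] head=0 tail=2 count=2
After op 3 (write(1)): arr=[6 15 1 _] head=0 tail=3 count=3
After op 4 (write(11)): arr=[6 15 1 11] head=0 tail=0 count=4
After op 5 (write(9)): arr=[9 15 1 11] head=1 tail=1 count=4
After op 6 (read()): arr=[9 15 1 11] head=2 tail=1 count=3
After op 7 (write(5)): arr=[9 5 1 11] head=2 tail=2 count=4
After op 8 (read()): arr=[9 5 1 11] head=3 tail=2 count=3
After op 9 (write(8)): arr=[9 5 8 11] head=3 tail=3 count=4
After op 10 (write(21)): arr=[9 5 8 21] head=0 tail=0 count=4
After op 11 (write(18)): arr=[18 5 8 21] head=1 tail=1 count=4

Answer: 5 8 21 18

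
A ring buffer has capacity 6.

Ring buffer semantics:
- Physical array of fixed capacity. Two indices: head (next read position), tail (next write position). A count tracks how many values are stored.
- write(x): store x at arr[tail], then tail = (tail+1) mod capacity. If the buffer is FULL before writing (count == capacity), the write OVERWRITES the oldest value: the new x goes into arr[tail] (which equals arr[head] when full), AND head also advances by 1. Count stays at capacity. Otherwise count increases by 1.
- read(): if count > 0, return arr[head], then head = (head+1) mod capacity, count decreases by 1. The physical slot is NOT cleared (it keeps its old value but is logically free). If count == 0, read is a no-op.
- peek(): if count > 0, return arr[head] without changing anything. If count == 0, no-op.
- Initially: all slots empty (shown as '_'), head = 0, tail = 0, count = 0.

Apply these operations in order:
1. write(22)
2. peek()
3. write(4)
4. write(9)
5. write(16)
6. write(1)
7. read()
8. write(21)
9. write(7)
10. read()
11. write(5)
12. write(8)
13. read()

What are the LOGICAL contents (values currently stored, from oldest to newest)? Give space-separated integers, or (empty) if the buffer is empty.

Answer: 1 21 7 5 8

Derivation:
After op 1 (write(22)): arr=[22 _ _ _ _ _] head=0 tail=1 count=1
After op 2 (peek()): arr=[22 _ _ _ _ _] head=0 tail=1 count=1
After op 3 (write(4)): arr=[22 4 _ _ _ _] head=0 tail=2 count=2
After op 4 (write(9)): arr=[22 4 9 _ _ _] head=0 tail=3 count=3
After op 5 (write(16)): arr=[22 4 9 16 _ _] head=0 tail=4 count=4
After op 6 (write(1)): arr=[22 4 9 16 1 _] head=0 tail=5 count=5
After op 7 (read()): arr=[22 4 9 16 1 _] head=1 tail=5 count=4
After op 8 (write(21)): arr=[22 4 9 16 1 21] head=1 tail=0 count=5
After op 9 (write(7)): arr=[7 4 9 16 1 21] head=1 tail=1 count=6
After op 10 (read()): arr=[7 4 9 16 1 21] head=2 tail=1 count=5
After op 11 (write(5)): arr=[7 5 9 16 1 21] head=2 tail=2 count=6
After op 12 (write(8)): arr=[7 5 8 16 1 21] head=3 tail=3 count=6
After op 13 (read()): arr=[7 5 8 16 1 21] head=4 tail=3 count=5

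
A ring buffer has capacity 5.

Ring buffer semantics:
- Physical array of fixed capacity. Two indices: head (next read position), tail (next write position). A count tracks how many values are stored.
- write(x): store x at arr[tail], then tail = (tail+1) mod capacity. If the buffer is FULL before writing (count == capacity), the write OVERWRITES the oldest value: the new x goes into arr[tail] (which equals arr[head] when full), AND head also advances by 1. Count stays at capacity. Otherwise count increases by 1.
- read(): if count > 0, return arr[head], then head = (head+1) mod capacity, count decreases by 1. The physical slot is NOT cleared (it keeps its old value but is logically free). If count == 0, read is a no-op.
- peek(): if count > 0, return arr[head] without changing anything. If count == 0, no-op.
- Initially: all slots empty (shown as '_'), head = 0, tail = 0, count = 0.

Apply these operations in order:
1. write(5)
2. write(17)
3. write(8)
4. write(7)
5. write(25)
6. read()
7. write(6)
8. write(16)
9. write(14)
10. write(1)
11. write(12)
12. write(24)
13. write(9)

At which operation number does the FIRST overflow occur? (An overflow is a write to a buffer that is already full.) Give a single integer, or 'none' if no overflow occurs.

After op 1 (write(5)): arr=[5 _ _ _ _] head=0 tail=1 count=1
After op 2 (write(17)): arr=[5 17 _ _ _] head=0 tail=2 count=2
After op 3 (write(8)): arr=[5 17 8 _ _] head=0 tail=3 count=3
After op 4 (write(7)): arr=[5 17 8 7 _] head=0 tail=4 count=4
After op 5 (write(25)): arr=[5 17 8 7 25] head=0 tail=0 count=5
After op 6 (read()): arr=[5 17 8 7 25] head=1 tail=0 count=4
After op 7 (write(6)): arr=[6 17 8 7 25] head=1 tail=1 count=5
After op 8 (write(16)): arr=[6 16 8 7 25] head=2 tail=2 count=5
After op 9 (write(14)): arr=[6 16 14 7 25] head=3 tail=3 count=5
After op 10 (write(1)): arr=[6 16 14 1 25] head=4 tail=4 count=5
After op 11 (write(12)): arr=[6 16 14 1 12] head=0 tail=0 count=5
After op 12 (write(24)): arr=[24 16 14 1 12] head=1 tail=1 count=5
After op 13 (write(9)): arr=[24 9 14 1 12] head=2 tail=2 count=5

Answer: 8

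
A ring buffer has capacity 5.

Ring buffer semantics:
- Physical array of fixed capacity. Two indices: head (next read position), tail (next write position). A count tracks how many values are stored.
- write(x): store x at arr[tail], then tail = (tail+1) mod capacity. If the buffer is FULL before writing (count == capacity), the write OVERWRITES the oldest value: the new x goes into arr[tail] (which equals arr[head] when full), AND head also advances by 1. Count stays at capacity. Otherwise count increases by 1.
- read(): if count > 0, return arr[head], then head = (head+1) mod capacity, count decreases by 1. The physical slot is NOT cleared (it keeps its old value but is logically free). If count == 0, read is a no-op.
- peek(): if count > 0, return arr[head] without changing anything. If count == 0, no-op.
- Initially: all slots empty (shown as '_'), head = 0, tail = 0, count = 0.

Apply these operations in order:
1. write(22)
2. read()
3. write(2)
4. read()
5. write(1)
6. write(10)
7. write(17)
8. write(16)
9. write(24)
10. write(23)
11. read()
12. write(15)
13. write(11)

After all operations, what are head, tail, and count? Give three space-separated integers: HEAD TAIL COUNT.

After op 1 (write(22)): arr=[22 _ _ _ _] head=0 tail=1 count=1
After op 2 (read()): arr=[22 _ _ _ _] head=1 tail=1 count=0
After op 3 (write(2)): arr=[22 2 _ _ _] head=1 tail=2 count=1
After op 4 (read()): arr=[22 2 _ _ _] head=2 tail=2 count=0
After op 5 (write(1)): arr=[22 2 1 _ _] head=2 tail=3 count=1
After op 6 (write(10)): arr=[22 2 1 10 _] head=2 tail=4 count=2
After op 7 (write(17)): arr=[22 2 1 10 17] head=2 tail=0 count=3
After op 8 (write(16)): arr=[16 2 1 10 17] head=2 tail=1 count=4
After op 9 (write(24)): arr=[16 24 1 10 17] head=2 tail=2 count=5
After op 10 (write(23)): arr=[16 24 23 10 17] head=3 tail=3 count=5
After op 11 (read()): arr=[16 24 23 10 17] head=4 tail=3 count=4
After op 12 (write(15)): arr=[16 24 23 15 17] head=4 tail=4 count=5
After op 13 (write(11)): arr=[16 24 23 15 11] head=0 tail=0 count=5

Answer: 0 0 5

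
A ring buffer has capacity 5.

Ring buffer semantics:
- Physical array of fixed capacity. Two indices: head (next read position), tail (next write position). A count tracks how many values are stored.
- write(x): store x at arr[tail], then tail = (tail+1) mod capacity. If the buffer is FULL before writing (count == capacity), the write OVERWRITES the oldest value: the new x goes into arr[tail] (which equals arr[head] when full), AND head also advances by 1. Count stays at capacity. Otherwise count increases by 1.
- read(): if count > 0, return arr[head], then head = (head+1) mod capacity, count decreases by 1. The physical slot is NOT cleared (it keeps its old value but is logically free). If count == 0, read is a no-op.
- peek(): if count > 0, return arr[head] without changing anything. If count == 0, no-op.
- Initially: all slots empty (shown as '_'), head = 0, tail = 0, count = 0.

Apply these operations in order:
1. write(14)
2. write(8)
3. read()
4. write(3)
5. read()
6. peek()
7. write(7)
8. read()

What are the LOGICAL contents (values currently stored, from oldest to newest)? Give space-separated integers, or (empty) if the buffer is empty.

Answer: 7

Derivation:
After op 1 (write(14)): arr=[14 _ _ _ _] head=0 tail=1 count=1
After op 2 (write(8)): arr=[14 8 _ _ _] head=0 tail=2 count=2
After op 3 (read()): arr=[14 8 _ _ _] head=1 tail=2 count=1
After op 4 (write(3)): arr=[14 8 3 _ _] head=1 tail=3 count=2
After op 5 (read()): arr=[14 8 3 _ _] head=2 tail=3 count=1
After op 6 (peek()): arr=[14 8 3 _ _] head=2 tail=3 count=1
After op 7 (write(7)): arr=[14 8 3 7 _] head=2 tail=4 count=2
After op 8 (read()): arr=[14 8 3 7 _] head=3 tail=4 count=1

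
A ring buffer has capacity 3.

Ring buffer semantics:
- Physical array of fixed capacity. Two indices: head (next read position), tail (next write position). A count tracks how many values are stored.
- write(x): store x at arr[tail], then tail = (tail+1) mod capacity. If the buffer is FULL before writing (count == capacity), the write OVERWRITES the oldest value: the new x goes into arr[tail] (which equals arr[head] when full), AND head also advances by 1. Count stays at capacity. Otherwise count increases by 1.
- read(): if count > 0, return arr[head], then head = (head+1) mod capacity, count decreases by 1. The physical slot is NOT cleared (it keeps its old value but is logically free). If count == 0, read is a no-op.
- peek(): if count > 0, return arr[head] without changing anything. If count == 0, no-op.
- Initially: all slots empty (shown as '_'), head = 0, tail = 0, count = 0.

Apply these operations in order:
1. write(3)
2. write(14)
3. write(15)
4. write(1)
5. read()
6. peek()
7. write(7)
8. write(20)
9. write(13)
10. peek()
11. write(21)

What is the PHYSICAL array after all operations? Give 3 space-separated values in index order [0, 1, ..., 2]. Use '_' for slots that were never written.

Answer: 13 21 20

Derivation:
After op 1 (write(3)): arr=[3 _ _] head=0 tail=1 count=1
After op 2 (write(14)): arr=[3 14 _] head=0 tail=2 count=2
After op 3 (write(15)): arr=[3 14 15] head=0 tail=0 count=3
After op 4 (write(1)): arr=[1 14 15] head=1 tail=1 count=3
After op 5 (read()): arr=[1 14 15] head=2 tail=1 count=2
After op 6 (peek()): arr=[1 14 15] head=2 tail=1 count=2
After op 7 (write(7)): arr=[1 7 15] head=2 tail=2 count=3
After op 8 (write(20)): arr=[1 7 20] head=0 tail=0 count=3
After op 9 (write(13)): arr=[13 7 20] head=1 tail=1 count=3
After op 10 (peek()): arr=[13 7 20] head=1 tail=1 count=3
After op 11 (write(21)): arr=[13 21 20] head=2 tail=2 count=3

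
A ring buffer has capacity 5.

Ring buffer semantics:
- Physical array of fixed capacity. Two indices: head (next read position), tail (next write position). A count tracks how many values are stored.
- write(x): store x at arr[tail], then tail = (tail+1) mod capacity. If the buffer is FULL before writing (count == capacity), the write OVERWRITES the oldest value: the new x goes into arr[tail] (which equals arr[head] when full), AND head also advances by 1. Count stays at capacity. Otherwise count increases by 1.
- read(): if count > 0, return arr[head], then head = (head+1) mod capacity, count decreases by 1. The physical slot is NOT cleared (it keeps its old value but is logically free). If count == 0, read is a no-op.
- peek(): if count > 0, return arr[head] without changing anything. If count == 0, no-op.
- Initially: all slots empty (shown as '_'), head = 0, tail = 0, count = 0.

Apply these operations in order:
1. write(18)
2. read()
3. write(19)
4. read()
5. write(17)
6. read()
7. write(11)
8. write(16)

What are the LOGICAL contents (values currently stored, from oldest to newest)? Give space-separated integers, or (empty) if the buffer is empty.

Answer: 11 16

Derivation:
After op 1 (write(18)): arr=[18 _ _ _ _] head=0 tail=1 count=1
After op 2 (read()): arr=[18 _ _ _ _] head=1 tail=1 count=0
After op 3 (write(19)): arr=[18 19 _ _ _] head=1 tail=2 count=1
After op 4 (read()): arr=[18 19 _ _ _] head=2 tail=2 count=0
After op 5 (write(17)): arr=[18 19 17 _ _] head=2 tail=3 count=1
After op 6 (read()): arr=[18 19 17 _ _] head=3 tail=3 count=0
After op 7 (write(11)): arr=[18 19 17 11 _] head=3 tail=4 count=1
After op 8 (write(16)): arr=[18 19 17 11 16] head=3 tail=0 count=2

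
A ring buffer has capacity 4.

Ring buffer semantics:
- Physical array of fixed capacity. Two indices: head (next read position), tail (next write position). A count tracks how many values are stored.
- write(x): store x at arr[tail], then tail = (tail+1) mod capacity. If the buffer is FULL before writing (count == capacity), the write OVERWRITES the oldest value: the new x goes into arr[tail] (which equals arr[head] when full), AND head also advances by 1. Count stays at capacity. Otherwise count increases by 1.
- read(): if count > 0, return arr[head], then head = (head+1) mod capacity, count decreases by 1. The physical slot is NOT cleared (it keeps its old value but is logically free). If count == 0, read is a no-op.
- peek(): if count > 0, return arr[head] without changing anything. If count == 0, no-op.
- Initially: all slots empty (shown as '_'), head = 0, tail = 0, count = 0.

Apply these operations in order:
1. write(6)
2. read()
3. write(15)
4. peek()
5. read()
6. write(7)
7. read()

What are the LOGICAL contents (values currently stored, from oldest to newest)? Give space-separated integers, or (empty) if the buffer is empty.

Answer: (empty)

Derivation:
After op 1 (write(6)): arr=[6 _ _ _] head=0 tail=1 count=1
After op 2 (read()): arr=[6 _ _ _] head=1 tail=1 count=0
After op 3 (write(15)): arr=[6 15 _ _] head=1 tail=2 count=1
After op 4 (peek()): arr=[6 15 _ _] head=1 tail=2 count=1
After op 5 (read()): arr=[6 15 _ _] head=2 tail=2 count=0
After op 6 (write(7)): arr=[6 15 7 _] head=2 tail=3 count=1
After op 7 (read()): arr=[6 15 7 _] head=3 tail=3 count=0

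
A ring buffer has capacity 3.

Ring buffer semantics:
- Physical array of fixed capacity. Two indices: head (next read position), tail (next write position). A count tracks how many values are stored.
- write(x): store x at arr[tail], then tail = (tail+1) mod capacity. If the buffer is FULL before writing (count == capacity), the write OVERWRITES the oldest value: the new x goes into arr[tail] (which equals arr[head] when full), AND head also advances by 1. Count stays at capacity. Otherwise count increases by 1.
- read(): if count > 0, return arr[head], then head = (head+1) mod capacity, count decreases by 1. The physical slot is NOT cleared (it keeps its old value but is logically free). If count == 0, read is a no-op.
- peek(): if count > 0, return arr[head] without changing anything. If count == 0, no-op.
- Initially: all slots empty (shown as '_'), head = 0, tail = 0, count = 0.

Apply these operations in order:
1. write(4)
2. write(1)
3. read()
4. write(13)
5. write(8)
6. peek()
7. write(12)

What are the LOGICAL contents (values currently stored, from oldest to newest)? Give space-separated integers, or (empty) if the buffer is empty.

After op 1 (write(4)): arr=[4 _ _] head=0 tail=1 count=1
After op 2 (write(1)): arr=[4 1 _] head=0 tail=2 count=2
After op 3 (read()): arr=[4 1 _] head=1 tail=2 count=1
After op 4 (write(13)): arr=[4 1 13] head=1 tail=0 count=2
After op 5 (write(8)): arr=[8 1 13] head=1 tail=1 count=3
After op 6 (peek()): arr=[8 1 13] head=1 tail=1 count=3
After op 7 (write(12)): arr=[8 12 13] head=2 tail=2 count=3

Answer: 13 8 12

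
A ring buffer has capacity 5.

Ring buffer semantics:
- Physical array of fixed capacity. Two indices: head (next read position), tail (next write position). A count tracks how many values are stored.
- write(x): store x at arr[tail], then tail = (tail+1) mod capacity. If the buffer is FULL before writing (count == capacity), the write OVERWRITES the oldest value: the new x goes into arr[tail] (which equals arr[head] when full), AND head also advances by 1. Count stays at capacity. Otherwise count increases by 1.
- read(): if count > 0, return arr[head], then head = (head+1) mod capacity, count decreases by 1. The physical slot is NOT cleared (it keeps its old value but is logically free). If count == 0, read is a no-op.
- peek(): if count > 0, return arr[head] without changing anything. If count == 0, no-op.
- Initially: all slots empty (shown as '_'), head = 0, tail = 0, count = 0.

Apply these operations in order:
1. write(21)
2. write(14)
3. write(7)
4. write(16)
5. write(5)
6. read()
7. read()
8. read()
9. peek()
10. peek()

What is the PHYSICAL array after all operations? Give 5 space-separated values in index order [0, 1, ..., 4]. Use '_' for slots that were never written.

Answer: 21 14 7 16 5

Derivation:
After op 1 (write(21)): arr=[21 _ _ _ _] head=0 tail=1 count=1
After op 2 (write(14)): arr=[21 14 _ _ _] head=0 tail=2 count=2
After op 3 (write(7)): arr=[21 14 7 _ _] head=0 tail=3 count=3
After op 4 (write(16)): arr=[21 14 7 16 _] head=0 tail=4 count=4
After op 5 (write(5)): arr=[21 14 7 16 5] head=0 tail=0 count=5
After op 6 (read()): arr=[21 14 7 16 5] head=1 tail=0 count=4
After op 7 (read()): arr=[21 14 7 16 5] head=2 tail=0 count=3
After op 8 (read()): arr=[21 14 7 16 5] head=3 tail=0 count=2
After op 9 (peek()): arr=[21 14 7 16 5] head=3 tail=0 count=2
After op 10 (peek()): arr=[21 14 7 16 5] head=3 tail=0 count=2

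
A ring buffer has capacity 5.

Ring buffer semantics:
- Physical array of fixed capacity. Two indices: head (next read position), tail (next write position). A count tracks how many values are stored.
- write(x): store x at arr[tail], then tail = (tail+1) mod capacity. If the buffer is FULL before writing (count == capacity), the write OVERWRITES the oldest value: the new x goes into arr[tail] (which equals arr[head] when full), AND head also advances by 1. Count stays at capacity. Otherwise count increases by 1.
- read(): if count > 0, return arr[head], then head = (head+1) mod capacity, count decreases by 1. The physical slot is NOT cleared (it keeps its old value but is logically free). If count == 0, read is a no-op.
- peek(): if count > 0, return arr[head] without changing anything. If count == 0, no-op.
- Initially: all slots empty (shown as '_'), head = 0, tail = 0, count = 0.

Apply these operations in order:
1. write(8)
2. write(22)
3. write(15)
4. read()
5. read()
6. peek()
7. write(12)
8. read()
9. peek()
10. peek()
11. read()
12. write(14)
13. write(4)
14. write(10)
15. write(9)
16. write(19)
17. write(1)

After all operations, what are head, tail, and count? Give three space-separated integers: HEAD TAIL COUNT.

After op 1 (write(8)): arr=[8 _ _ _ _] head=0 tail=1 count=1
After op 2 (write(22)): arr=[8 22 _ _ _] head=0 tail=2 count=2
After op 3 (write(15)): arr=[8 22 15 _ _] head=0 tail=3 count=3
After op 4 (read()): arr=[8 22 15 _ _] head=1 tail=3 count=2
After op 5 (read()): arr=[8 22 15 _ _] head=2 tail=3 count=1
After op 6 (peek()): arr=[8 22 15 _ _] head=2 tail=3 count=1
After op 7 (write(12)): arr=[8 22 15 12 _] head=2 tail=4 count=2
After op 8 (read()): arr=[8 22 15 12 _] head=3 tail=4 count=1
After op 9 (peek()): arr=[8 22 15 12 _] head=3 tail=4 count=1
After op 10 (peek()): arr=[8 22 15 12 _] head=3 tail=4 count=1
After op 11 (read()): arr=[8 22 15 12 _] head=4 tail=4 count=0
After op 12 (write(14)): arr=[8 22 15 12 14] head=4 tail=0 count=1
After op 13 (write(4)): arr=[4 22 15 12 14] head=4 tail=1 count=2
After op 14 (write(10)): arr=[4 10 15 12 14] head=4 tail=2 count=3
After op 15 (write(9)): arr=[4 10 9 12 14] head=4 tail=3 count=4
After op 16 (write(19)): arr=[4 10 9 19 14] head=4 tail=4 count=5
After op 17 (write(1)): arr=[4 10 9 19 1] head=0 tail=0 count=5

Answer: 0 0 5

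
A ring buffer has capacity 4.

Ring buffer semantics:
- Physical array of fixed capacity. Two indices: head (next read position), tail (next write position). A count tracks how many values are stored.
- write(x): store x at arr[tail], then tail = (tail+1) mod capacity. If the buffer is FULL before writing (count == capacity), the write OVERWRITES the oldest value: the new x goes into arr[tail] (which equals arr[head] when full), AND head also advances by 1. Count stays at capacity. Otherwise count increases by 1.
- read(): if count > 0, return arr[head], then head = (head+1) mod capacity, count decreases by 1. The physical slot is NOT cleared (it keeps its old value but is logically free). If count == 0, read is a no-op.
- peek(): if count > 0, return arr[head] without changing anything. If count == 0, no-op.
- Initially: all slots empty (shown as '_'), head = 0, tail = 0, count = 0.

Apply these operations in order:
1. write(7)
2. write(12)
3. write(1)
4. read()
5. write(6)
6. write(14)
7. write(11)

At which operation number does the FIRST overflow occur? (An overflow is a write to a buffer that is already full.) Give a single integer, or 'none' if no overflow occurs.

After op 1 (write(7)): arr=[7 _ _ _] head=0 tail=1 count=1
After op 2 (write(12)): arr=[7 12 _ _] head=0 tail=2 count=2
After op 3 (write(1)): arr=[7 12 1 _] head=0 tail=3 count=3
After op 4 (read()): arr=[7 12 1 _] head=1 tail=3 count=2
After op 5 (write(6)): arr=[7 12 1 6] head=1 tail=0 count=3
After op 6 (write(14)): arr=[14 12 1 6] head=1 tail=1 count=4
After op 7 (write(11)): arr=[14 11 1 6] head=2 tail=2 count=4

Answer: 7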